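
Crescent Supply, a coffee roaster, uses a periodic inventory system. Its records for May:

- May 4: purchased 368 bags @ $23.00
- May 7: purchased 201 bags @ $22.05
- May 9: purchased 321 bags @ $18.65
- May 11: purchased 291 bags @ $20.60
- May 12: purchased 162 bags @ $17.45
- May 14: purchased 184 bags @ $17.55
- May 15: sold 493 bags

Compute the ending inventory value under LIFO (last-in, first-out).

Ending inventory = $21,849.10

May 15, 493 sold [LIFO — newest first]: 184 @ $17.55 + 162 @ $17.45 + 147 @ $20.60 = $9,084.30
Ending inventory: 368 @ $23.00 + 201 @ $22.05 + 321 @ $18.65 + 144 @ $20.60 = $21,849.10
Check: goods available $30,933.40 = COGS $9,084.30 + ending $21,849.10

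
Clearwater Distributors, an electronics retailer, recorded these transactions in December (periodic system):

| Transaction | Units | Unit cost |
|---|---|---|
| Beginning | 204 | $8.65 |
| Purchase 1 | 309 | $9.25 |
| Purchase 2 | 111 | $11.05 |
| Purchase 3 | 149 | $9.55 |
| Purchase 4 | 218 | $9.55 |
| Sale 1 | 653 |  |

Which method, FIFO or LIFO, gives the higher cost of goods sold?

FIFO COGS: 204 @ $8.65 + 309 @ $9.25 + 111 @ $11.05 + 29 @ $9.55 = $6,126.35
LIFO COGS: 218 @ $9.55 + 149 @ $9.55 + 111 @ $11.05 + 175 @ $9.25 = $6,350.15

LIFO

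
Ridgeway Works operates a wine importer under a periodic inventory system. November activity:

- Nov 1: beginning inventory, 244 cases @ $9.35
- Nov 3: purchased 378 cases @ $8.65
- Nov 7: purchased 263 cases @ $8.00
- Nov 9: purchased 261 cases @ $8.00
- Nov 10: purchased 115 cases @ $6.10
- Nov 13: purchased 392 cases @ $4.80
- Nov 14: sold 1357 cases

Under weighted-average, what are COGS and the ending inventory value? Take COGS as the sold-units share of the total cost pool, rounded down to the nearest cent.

COGS = $10,118.96; ending inventory = $2,207.24

Nov 14, sell 1357: 1357/1653 × $12,326.20 → $10,118.96
Ending inventory (cost pool remaining) = $2,207.24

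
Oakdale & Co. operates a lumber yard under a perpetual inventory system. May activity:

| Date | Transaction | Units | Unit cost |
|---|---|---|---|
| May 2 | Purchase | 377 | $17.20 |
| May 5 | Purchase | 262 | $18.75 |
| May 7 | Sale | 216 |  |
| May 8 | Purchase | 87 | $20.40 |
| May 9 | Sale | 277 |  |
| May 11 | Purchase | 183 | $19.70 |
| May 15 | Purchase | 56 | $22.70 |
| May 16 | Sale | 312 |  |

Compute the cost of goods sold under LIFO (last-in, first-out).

COGS = $15,296.00

May 7, 216 sold [LIFO — newest first]: 216 @ $18.75 = $4,050.00
May 9, 277 sold [LIFO — newest first]: 87 @ $20.40 + 46 @ $18.75 + 144 @ $17.20 = $5,114.10
May 16, 312 sold [LIFO — newest first]: 56 @ $22.70 + 183 @ $19.70 + 73 @ $17.20 = $6,131.90
Total COGS = $4,050.00 + $5,114.10 + $6,131.90 = $15,296.00
Ending inventory: 160 @ $17.20 = $2,752.00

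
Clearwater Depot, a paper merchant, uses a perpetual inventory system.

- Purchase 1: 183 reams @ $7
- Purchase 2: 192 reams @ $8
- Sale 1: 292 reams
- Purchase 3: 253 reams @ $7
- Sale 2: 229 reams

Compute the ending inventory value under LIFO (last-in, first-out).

Sale 1 (292) [LIFO — newest first]: 192 @ $8 + 100 @ $7 = $2,236
Sale 2 (229) [LIFO — newest first]: 229 @ $7 = $1,603
Total COGS = $2,236 + $1,603 = $3,839
Ending inventory: 83 @ $7 + 24 @ $7 = $749
Check: goods available $4,588 = COGS $3,839 + ending $749

Ending inventory = $749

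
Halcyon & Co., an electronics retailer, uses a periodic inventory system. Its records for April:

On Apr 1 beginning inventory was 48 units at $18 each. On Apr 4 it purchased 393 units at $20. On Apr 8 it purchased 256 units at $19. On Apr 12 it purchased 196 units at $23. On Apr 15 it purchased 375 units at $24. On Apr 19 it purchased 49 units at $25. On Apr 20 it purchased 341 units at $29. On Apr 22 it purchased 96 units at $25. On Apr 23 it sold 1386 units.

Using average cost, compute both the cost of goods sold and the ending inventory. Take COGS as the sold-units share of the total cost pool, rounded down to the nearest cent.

Apr 23, sell 1386: 1386/1754 × $40,610.00 → $32,089.77
Ending inventory (cost pool remaining) = $8,520.23
Check: goods available $40,610.00 = COGS $32,089.77 + ending $8,520.23

COGS = $32,089.77; ending inventory = $8,520.23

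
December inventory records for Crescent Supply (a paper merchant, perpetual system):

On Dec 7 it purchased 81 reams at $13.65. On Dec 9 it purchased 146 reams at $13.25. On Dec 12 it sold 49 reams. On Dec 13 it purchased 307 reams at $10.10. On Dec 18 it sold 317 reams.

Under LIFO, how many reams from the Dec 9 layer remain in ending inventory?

Dec 12, 49 sold [LIFO — newest first]: 49 @ $13.25 = $649.25
Dec 18, 317 sold [LIFO — newest first]: 307 @ $10.10 + 10 @ $13.25 = $3,233.20
Total COGS = $649.25 + $3,233.20 = $3,882.45
Ending inventory: 81 @ $13.65 + 87 @ $13.25 = $2,258.40

87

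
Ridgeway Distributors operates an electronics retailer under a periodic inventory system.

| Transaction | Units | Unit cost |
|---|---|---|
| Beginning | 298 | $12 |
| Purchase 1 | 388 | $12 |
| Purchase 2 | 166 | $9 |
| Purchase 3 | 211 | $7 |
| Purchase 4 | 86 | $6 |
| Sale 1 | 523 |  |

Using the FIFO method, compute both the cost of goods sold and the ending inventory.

COGS = $6,276; ending inventory = $5,443

Sale 1 (523) [FIFO — oldest first]: 298 @ $12 + 225 @ $12 = $6,276
Ending inventory: 163 @ $12 + 166 @ $9 + 211 @ $7 + 86 @ $6 = $5,443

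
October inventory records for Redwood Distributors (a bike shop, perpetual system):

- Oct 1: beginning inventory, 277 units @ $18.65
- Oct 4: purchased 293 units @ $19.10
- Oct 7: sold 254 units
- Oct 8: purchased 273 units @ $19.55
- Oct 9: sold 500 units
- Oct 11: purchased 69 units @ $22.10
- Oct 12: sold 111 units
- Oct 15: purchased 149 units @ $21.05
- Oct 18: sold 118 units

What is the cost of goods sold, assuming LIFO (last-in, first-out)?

COGS = $19,231.75

Oct 7, 254 sold [LIFO — newest first]: 254 @ $19.10 = $4,851.40
Oct 9, 500 sold [LIFO — newest first]: 273 @ $19.55 + 39 @ $19.10 + 188 @ $18.65 = $9,588.25
Oct 12, 111 sold [LIFO — newest first]: 69 @ $22.10 + 42 @ $18.65 = $2,308.20
Oct 18, 118 sold [LIFO — newest first]: 118 @ $21.05 = $2,483.90
Total COGS = $4,851.40 + $9,588.25 + $2,308.20 + $2,483.90 = $19,231.75
Ending inventory: 47 @ $18.65 + 31 @ $21.05 = $1,529.10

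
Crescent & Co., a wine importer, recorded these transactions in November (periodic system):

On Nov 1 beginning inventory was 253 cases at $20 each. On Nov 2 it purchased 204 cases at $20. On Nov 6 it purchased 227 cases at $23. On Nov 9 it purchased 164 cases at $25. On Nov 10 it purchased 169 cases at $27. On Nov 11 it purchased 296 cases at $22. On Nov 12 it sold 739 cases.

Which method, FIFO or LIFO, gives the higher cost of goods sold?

LIFO

FIFO COGS: 253 @ $20 + 204 @ $20 + 227 @ $23 + 55 @ $25 = $15,736
LIFO COGS: 296 @ $22 + 169 @ $27 + 164 @ $25 + 110 @ $23 = $17,705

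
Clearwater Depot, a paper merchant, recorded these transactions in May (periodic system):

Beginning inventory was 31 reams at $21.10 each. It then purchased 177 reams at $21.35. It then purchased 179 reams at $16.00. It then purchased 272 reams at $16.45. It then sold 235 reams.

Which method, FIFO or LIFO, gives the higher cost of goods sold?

FIFO

FIFO COGS: 31 @ $21.10 + 177 @ $21.35 + 27 @ $16.00 = $4,865.05
LIFO COGS: 235 @ $16.45 = $3,865.75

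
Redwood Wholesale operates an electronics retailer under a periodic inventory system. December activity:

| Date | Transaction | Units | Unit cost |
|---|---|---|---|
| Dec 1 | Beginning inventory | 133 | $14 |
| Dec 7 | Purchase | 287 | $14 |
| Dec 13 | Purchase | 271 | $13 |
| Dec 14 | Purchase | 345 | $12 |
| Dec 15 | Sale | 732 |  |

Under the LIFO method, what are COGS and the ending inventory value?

COGS = $9,287; ending inventory = $4,256

Dec 15, 732 sold [LIFO — newest first]: 345 @ $12 + 271 @ $13 + 116 @ $14 = $9,287
Ending inventory: 133 @ $14 + 171 @ $14 = $4,256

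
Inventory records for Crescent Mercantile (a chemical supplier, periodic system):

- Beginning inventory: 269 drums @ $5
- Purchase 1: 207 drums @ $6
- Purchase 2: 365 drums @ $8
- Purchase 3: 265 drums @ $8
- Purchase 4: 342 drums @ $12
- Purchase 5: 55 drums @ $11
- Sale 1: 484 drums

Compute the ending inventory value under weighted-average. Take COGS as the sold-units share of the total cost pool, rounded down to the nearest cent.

Sale 1, sell 484: 484/1503 × $12,336.00 → $3,972.47
Ending inventory (cost pool remaining) = $8,363.53
Check: goods available $12,336.00 = COGS $3,972.47 + ending $8,363.53

Ending inventory = $8,363.53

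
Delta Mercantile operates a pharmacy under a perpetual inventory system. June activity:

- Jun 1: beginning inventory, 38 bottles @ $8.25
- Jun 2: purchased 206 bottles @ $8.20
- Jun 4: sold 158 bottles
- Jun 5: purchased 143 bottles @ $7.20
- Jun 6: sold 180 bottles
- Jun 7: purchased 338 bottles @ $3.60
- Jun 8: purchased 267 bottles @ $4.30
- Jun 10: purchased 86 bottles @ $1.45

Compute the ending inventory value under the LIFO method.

Ending inventory = $2,893.30

Jun 4, 158 sold [LIFO — newest first]: 158 @ $8.20 = $1,295.60
Jun 6, 180 sold [LIFO — newest first]: 143 @ $7.20 + 37 @ $8.20 = $1,333.00
Total COGS = $1,295.60 + $1,333.00 = $2,628.60
Ending inventory: 38 @ $8.25 + 11 @ $8.20 + 338 @ $3.60 + 267 @ $4.30 + 86 @ $1.45 = $2,893.30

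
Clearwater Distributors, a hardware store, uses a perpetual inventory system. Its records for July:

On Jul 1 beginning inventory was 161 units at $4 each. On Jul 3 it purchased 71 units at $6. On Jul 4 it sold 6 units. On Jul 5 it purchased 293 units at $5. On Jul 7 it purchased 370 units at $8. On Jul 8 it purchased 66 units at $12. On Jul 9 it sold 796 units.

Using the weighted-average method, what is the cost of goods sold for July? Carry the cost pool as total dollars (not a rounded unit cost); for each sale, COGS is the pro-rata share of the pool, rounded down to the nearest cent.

COGS = $5,244.87

After Jul 1: 161 on hand, pool $644.00 (≈ $4.0000 each)
After Jul 3: 232 on hand, pool $1,070.00 (≈ $4.6121 each)
Jul 4, sell 6: 6/232 × $1,070.00 → $27.67
After Jul 5: 519 on hand, pool $2,507.33 (≈ $4.8311 each)
After Jul 7: 889 on hand, pool $5,467.33 (≈ $6.1500 each)
After Jul 8: 955 on hand, pool $6,259.33 (≈ $6.5543 each)
Jul 9, sell 796: 796/955 × $6,259.33 → $5,217.20
Total COGS = $27.67 + $5,217.20 = $5,244.87
Ending inventory (cost pool remaining) = $1,042.13
Check: goods available $6,287.00 = COGS $5,244.87 + ending $1,042.13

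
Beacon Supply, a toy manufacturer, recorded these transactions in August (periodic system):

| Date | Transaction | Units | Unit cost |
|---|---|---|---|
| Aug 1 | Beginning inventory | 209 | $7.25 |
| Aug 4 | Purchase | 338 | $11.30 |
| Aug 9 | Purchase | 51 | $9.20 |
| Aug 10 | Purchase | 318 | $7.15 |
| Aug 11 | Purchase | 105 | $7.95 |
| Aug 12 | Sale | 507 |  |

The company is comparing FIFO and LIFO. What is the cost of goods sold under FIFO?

FIFO COGS: 209 @ $7.25 + 298 @ $11.30 = $4,882.65
LIFO COGS: 105 @ $7.95 + 318 @ $7.15 + 51 @ $9.20 + 33 @ $11.30 = $3,950.55

COGS = $4,882.65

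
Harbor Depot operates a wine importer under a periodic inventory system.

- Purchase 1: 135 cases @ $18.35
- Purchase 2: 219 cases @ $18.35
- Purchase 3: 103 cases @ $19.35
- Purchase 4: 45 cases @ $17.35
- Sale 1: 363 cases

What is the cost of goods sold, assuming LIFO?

Sale 1 (363) [LIFO — newest first]: 45 @ $17.35 + 103 @ $19.35 + 215 @ $18.35 = $6,719.05
Ending inventory: 135 @ $18.35 + 4 @ $18.35 = $2,550.65
Check: goods available $9,269.70 = COGS $6,719.05 + ending $2,550.65

COGS = $6,719.05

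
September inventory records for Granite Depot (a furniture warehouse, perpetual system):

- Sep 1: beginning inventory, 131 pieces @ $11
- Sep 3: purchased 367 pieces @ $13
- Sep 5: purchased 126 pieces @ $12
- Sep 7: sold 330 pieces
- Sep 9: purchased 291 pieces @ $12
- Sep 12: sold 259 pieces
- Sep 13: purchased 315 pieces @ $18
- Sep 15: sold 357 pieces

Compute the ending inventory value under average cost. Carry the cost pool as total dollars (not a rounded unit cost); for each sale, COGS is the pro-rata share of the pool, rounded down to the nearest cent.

After Sep 1: 131 on hand, pool $1,441.00 (≈ $11.0000 each)
After Sep 3: 498 on hand, pool $6,212.00 (≈ $12.4739 each)
After Sep 5: 624 on hand, pool $7,724.00 (≈ $12.3782 each)
Sep 7, sell 330: 330/624 × $7,724.00 → $4,084.80
After Sep 9: 585 on hand, pool $7,131.20 (≈ $12.1901 each)
Sep 12, sell 259: 259/585 × $7,131.20 → $3,157.23
After Sep 13: 641 on hand, pool $9,643.97 (≈ $15.0452 each)
Sep 15, sell 357: 357/641 × $9,643.97 → $5,371.13
Total COGS = $4,084.80 + $3,157.23 + $5,371.13 = $12,613.16
Ending inventory (cost pool remaining) = $4,272.84

Ending inventory = $4,272.84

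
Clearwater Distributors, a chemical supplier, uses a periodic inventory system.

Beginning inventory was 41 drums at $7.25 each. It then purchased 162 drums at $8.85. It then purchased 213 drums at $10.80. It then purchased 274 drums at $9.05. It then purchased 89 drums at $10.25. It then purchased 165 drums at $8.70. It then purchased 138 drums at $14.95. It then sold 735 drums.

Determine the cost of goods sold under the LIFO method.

COGS = $7,635.75

Sale 1 (735) [LIFO — newest first]: 138 @ $14.95 + 165 @ $8.70 + 89 @ $10.25 + 274 @ $9.05 + 69 @ $10.80 = $7,635.75
Ending inventory: 41 @ $7.25 + 162 @ $8.85 + 144 @ $10.80 = $3,286.15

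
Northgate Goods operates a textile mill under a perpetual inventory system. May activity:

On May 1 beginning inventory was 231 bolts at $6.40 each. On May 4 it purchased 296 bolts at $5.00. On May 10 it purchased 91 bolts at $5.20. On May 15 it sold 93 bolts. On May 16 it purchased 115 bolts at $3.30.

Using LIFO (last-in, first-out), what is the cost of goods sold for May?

May 15, 93 sold [LIFO — newest first]: 91 @ $5.20 + 2 @ $5.00 = $483.20
Ending inventory: 231 @ $6.40 + 294 @ $5.00 + 115 @ $3.30 = $3,327.90

COGS = $483.20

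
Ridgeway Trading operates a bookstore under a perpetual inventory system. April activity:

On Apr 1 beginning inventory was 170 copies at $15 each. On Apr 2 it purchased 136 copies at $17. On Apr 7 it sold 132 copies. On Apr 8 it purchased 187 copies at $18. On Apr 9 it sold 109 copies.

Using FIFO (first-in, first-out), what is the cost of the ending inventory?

Ending inventory = $4,471

Apr 7, 132 sold [FIFO — oldest first]: 132 @ $15 = $1,980
Apr 9, 109 sold [FIFO — oldest first]: 38 @ $15 + 71 @ $17 = $1,777
Total COGS = $1,980 + $1,777 = $3,757
Ending inventory: 65 @ $17 + 187 @ $18 = $4,471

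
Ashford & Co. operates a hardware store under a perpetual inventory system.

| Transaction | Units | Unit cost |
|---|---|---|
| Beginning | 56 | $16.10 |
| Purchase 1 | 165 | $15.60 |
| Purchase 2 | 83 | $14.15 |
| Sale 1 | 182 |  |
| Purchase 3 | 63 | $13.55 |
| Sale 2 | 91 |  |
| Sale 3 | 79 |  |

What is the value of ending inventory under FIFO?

Sale 1 (182) [FIFO — oldest first]: 56 @ $16.10 + 126 @ $15.60 = $2,867.20
Sale 2 (91) [FIFO — oldest first]: 39 @ $15.60 + 52 @ $14.15 = $1,344.20
Sale 3 (79) [FIFO — oldest first]: 31 @ $14.15 + 48 @ $13.55 = $1,089.05
Total COGS = $2,867.20 + $1,344.20 + $1,089.05 = $5,300.45
Ending inventory: 15 @ $13.55 = $203.25
Check: goods available $5,503.70 = COGS $5,300.45 + ending $203.25

Ending inventory = $203.25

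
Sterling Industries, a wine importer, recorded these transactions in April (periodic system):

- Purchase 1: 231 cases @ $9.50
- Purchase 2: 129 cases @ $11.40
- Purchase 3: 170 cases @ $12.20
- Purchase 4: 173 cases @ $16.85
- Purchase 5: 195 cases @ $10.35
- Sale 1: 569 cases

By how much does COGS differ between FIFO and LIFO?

$964.45

FIFO COGS: 231 @ $9.50 + 129 @ $11.40 + 170 @ $12.20 + 39 @ $16.85 = $6,396.25
LIFO COGS: 195 @ $10.35 + 173 @ $16.85 + 170 @ $12.20 + 31 @ $11.40 = $7,360.70
Difference = |$6,396.25 − $7,360.70| = $964.45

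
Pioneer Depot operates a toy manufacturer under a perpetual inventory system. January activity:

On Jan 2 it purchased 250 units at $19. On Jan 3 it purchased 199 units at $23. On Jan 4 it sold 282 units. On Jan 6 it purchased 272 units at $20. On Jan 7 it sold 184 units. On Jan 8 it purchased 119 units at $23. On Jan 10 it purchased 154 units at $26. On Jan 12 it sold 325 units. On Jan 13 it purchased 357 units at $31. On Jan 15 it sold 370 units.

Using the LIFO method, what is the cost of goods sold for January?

COGS = $28,942

Jan 4, 282 sold [LIFO — newest first]: 199 @ $23 + 83 @ $19 = $6,154
Jan 7, 184 sold [LIFO — newest first]: 184 @ $20 = $3,680
Jan 12, 325 sold [LIFO — newest first]: 154 @ $26 + 119 @ $23 + 52 @ $20 = $7,781
Jan 15, 370 sold [LIFO — newest first]: 357 @ $31 + 13 @ $20 = $11,327
Total COGS = $6,154 + $3,680 + $7,781 + $11,327 = $28,942
Ending inventory: 167 @ $19 + 23 @ $20 = $3,633
Check: goods available $32,575 = COGS $28,942 + ending $3,633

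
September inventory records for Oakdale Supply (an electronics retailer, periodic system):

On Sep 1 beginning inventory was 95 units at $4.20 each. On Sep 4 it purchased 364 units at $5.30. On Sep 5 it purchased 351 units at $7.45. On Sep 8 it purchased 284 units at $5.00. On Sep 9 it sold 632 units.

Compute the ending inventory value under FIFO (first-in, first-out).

Sep 9, 632 sold [FIFO — oldest first]: 95 @ $4.20 + 364 @ $5.30 + 173 @ $7.45 = $3,617.05
Ending inventory: 178 @ $7.45 + 284 @ $5.00 = $2,746.10

Ending inventory = $2,746.10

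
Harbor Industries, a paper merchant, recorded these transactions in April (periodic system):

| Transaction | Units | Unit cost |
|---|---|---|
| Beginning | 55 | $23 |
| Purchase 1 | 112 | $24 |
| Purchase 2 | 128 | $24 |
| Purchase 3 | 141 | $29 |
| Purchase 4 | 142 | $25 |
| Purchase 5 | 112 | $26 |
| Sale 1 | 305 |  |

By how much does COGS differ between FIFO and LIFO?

FIFO COGS: 55 @ $23 + 112 @ $24 + 128 @ $24 + 10 @ $29 = $7,315
LIFO COGS: 112 @ $26 + 142 @ $25 + 51 @ $29 = $7,941
Difference = |$7,315 − $7,941| = $626

$626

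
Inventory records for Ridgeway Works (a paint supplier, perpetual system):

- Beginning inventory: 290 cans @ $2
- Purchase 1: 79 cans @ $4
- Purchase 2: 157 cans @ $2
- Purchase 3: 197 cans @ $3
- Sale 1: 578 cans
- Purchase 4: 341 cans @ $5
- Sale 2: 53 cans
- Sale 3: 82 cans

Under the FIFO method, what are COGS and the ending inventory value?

COGS = $1,771; ending inventory = $1,735

Sale 1 (578) [FIFO — oldest first]: 290 @ $2 + 79 @ $4 + 157 @ $2 + 52 @ $3 = $1,366
Sale 2 (53) [FIFO — oldest first]: 53 @ $3 = $159
Sale 3 (82) [FIFO — oldest first]: 82 @ $3 = $246
Total COGS = $1,366 + $159 + $246 = $1,771
Ending inventory: 10 @ $3 + 341 @ $5 = $1,735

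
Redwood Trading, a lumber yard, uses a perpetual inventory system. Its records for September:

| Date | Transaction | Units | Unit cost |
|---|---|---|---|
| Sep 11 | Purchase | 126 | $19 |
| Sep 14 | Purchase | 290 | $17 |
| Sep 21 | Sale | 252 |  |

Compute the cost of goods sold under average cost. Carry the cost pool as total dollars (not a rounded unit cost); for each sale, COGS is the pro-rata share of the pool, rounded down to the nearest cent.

After Sep 11: 126 on hand, pool $2,394.00 (≈ $19.0000 each)
After Sep 14: 416 on hand, pool $7,324.00 (≈ $17.6058 each)
Sep 21, sell 252: 252/416 × $7,324.00 → $4,436.65
Ending inventory (cost pool remaining) = $2,887.35

COGS = $4,436.65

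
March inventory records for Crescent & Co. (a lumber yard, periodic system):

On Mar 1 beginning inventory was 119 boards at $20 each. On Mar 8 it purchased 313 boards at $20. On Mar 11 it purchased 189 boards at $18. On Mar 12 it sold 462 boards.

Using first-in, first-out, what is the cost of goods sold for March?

Mar 12, 462 sold [FIFO — oldest first]: 119 @ $20 + 313 @ $20 + 30 @ $18 = $9,180
Ending inventory: 159 @ $18 = $2,862
Check: goods available $12,042 = COGS $9,180 + ending $2,862

COGS = $9,180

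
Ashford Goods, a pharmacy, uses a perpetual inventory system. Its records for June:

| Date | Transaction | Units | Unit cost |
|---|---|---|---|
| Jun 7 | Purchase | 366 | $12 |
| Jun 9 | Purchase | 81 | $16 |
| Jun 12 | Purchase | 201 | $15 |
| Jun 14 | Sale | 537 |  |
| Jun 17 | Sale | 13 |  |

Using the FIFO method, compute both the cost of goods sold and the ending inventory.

COGS = $7,233; ending inventory = $1,470

Jun 14, 537 sold [FIFO — oldest first]: 366 @ $12 + 81 @ $16 + 90 @ $15 = $7,038
Jun 17, 13 sold [FIFO — oldest first]: 13 @ $15 = $195
Total COGS = $7,038 + $195 = $7,233
Ending inventory: 98 @ $15 = $1,470
Check: goods available $8,703 = COGS $7,233 + ending $1,470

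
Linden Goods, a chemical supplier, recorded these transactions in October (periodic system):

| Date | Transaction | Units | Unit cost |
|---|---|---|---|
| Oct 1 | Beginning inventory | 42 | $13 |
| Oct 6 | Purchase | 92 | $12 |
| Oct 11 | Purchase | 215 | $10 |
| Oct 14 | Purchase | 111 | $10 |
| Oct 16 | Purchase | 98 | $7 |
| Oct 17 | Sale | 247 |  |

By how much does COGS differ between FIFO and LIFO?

$604

FIFO COGS: 42 @ $13 + 92 @ $12 + 113 @ $10 = $2,780
LIFO COGS: 98 @ $7 + 111 @ $10 + 38 @ $10 = $2,176
Difference = |$2,780 − $2,176| = $604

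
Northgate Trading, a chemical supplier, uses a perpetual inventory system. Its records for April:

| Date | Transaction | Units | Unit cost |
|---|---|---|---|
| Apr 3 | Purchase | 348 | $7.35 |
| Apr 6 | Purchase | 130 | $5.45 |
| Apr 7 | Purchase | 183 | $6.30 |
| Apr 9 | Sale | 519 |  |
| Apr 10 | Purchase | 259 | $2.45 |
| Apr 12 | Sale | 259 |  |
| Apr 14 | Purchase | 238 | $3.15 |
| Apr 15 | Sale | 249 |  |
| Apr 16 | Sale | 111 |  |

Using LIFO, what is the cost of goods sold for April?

COGS = $5,656.45

Apr 9, 519 sold [LIFO — newest first]: 183 @ $6.30 + 130 @ $5.45 + 206 @ $7.35 = $3,375.50
Apr 12, 259 sold [LIFO — newest first]: 259 @ $2.45 = $634.55
Apr 15, 249 sold [LIFO — newest first]: 238 @ $3.15 + 11 @ $7.35 = $830.55
Apr 16, 111 sold [LIFO — newest first]: 111 @ $7.35 = $815.85
Total COGS = $3,375.50 + $634.55 + $830.55 + $815.85 = $5,656.45
Ending inventory: 20 @ $7.35 = $147.00
Check: goods available $5,803.45 = COGS $5,656.45 + ending $147.00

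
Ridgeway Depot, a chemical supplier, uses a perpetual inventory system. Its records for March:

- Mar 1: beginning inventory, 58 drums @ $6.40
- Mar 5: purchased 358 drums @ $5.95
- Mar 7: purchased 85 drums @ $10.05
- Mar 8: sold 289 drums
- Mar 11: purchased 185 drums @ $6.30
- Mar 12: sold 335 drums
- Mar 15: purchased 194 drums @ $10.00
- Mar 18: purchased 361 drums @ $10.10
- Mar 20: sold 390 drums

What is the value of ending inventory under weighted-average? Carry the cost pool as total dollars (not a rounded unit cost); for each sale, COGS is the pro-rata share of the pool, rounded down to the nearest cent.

After Mar 1: 58 on hand, pool $371.20 (≈ $6.4000 each)
After Mar 5: 416 on hand, pool $2,501.30 (≈ $6.0127 each)
After Mar 7: 501 on hand, pool $3,355.55 (≈ $6.6977 each)
Mar 8, sell 289: 289/501 × $3,355.55 → $1,935.63
After Mar 11: 397 on hand, pool $2,585.42 (≈ $6.5124 each)
Mar 12, sell 335: 335/397 × $2,585.42 → $2,181.65
After Mar 15: 256 on hand, pool $2,343.77 (≈ $9.1554 each)
After Mar 18: 617 on hand, pool $5,989.87 (≈ $9.7081 each)
Mar 20, sell 390: 390/617 × $5,989.87 → $3,786.14
Total COGS = $1,935.63 + $2,181.65 + $3,786.14 = $7,903.42
Ending inventory (cost pool remaining) = $2,203.73

Ending inventory = $2,203.73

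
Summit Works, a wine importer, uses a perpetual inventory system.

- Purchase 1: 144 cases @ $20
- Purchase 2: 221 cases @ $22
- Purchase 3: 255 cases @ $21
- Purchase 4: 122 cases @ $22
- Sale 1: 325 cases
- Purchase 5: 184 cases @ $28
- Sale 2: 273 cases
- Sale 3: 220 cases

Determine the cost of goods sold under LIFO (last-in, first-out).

COGS = $18,773

Sale 1 (325) [LIFO — newest first]: 122 @ $22 + 203 @ $21 = $6,947
Sale 2 (273) [LIFO — newest first]: 184 @ $28 + 52 @ $21 + 37 @ $22 = $7,058
Sale 3 (220) [LIFO — newest first]: 184 @ $22 + 36 @ $20 = $4,768
Total COGS = $6,947 + $7,058 + $4,768 = $18,773
Ending inventory: 108 @ $20 = $2,160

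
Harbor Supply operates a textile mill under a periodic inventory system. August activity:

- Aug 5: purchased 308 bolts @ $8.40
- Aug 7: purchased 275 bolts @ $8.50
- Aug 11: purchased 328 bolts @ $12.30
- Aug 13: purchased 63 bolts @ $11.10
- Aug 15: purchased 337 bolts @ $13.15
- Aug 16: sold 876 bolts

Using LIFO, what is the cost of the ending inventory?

Ending inventory = $3,666.70

Aug 16, 876 sold [LIFO — newest first]: 337 @ $13.15 + 63 @ $11.10 + 328 @ $12.30 + 148 @ $8.50 = $10,423.25
Ending inventory: 308 @ $8.40 + 127 @ $8.50 = $3,666.70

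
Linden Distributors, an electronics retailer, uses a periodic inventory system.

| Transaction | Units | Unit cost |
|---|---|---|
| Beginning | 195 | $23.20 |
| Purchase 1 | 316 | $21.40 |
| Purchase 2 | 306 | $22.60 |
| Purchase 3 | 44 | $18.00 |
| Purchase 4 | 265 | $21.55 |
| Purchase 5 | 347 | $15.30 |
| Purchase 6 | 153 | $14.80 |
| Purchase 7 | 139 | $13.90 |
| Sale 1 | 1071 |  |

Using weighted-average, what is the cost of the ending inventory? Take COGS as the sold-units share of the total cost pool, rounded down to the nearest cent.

Sale 1, sell 1071: 1071/1765 × $34,210.35 → $20,758.80
Ending inventory (cost pool remaining) = $13,451.55

Ending inventory = $13,451.55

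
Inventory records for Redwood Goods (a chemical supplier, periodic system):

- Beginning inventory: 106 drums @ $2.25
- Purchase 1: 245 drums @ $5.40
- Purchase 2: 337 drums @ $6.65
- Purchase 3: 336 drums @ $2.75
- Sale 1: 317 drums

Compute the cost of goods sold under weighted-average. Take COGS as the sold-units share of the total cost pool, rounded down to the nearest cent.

COGS = $1,463.19

Sale 1, sell 317: 317/1024 × $4,726.55 → $1,463.19
Ending inventory (cost pool remaining) = $3,263.36
Check: goods available $4,726.55 = COGS $1,463.19 + ending $3,263.36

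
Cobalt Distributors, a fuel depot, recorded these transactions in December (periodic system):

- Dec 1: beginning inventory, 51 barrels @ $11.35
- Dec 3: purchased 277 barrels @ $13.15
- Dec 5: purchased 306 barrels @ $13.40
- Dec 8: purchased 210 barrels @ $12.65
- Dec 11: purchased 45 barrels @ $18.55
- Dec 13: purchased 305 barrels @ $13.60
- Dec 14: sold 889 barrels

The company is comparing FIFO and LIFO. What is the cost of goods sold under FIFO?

FIFO COGS: 51 @ $11.35 + 277 @ $13.15 + 306 @ $13.40 + 210 @ $12.65 + 45 @ $18.55 = $11,813.05
LIFO COGS: 305 @ $13.60 + 45 @ $18.55 + 210 @ $12.65 + 306 @ $13.40 + 23 @ $13.15 = $12,042.10

COGS = $11,813.05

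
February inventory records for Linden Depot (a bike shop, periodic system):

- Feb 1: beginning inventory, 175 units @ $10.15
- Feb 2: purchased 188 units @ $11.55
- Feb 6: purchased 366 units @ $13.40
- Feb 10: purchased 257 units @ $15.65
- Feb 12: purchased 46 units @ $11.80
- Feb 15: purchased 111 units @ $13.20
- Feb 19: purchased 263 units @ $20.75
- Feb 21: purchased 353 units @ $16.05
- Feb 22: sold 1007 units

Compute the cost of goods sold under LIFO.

COGS = $16,793.00

Feb 22, 1007 sold [LIFO — newest first]: 353 @ $16.05 + 263 @ $20.75 + 111 @ $13.20 + 46 @ $11.80 + 234 @ $15.65 = $16,793.00
Ending inventory: 175 @ $10.15 + 188 @ $11.55 + 366 @ $13.40 + 23 @ $15.65 = $9,212.00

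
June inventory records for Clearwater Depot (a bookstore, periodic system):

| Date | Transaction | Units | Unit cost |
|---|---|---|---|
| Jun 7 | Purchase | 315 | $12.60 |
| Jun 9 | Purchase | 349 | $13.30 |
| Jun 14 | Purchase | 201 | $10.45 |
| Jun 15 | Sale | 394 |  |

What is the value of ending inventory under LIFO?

Jun 15, 394 sold [LIFO — newest first]: 201 @ $10.45 + 193 @ $13.30 = $4,667.35
Ending inventory: 315 @ $12.60 + 156 @ $13.30 = $6,043.80
Check: goods available $10,711.15 = COGS $4,667.35 + ending $6,043.80

Ending inventory = $6,043.80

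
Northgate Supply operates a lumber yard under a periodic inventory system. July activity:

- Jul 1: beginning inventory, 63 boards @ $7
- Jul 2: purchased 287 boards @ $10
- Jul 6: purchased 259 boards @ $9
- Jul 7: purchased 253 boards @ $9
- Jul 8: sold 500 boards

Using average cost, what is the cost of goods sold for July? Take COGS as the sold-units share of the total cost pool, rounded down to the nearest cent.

Jul 8, sell 500: 500/862 × $7,919.00 → $4,593.38
Ending inventory (cost pool remaining) = $3,325.62
Check: goods available $7,919.00 = COGS $4,593.38 + ending $3,325.62

COGS = $4,593.38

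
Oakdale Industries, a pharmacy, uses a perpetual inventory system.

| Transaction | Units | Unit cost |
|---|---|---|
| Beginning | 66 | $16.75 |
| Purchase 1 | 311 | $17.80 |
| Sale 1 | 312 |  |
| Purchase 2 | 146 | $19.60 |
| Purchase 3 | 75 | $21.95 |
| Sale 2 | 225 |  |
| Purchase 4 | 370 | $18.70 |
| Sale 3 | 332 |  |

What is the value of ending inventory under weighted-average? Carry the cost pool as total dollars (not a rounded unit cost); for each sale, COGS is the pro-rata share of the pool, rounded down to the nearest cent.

After Beginning: 66 on hand, pool $1,105.50 (≈ $16.7500 each)
After Purchase 1: 377 on hand, pool $6,641.30 (≈ $17.6162 each)
Sale 1, sell 312: 312/377 × $6,641.30 → $5,496.24
After Purchase 2: 211 on hand, pool $4,006.66 (≈ $18.9889 each)
After Purchase 3: 286 on hand, pool $5,652.91 (≈ $19.7654 each)
Sale 2, sell 225: 225/286 × $5,652.91 → $4,447.21
After Purchase 4: 431 on hand, pool $8,124.70 (≈ $18.8508 each)
Sale 3, sell 332: 332/431 × $8,124.70 → $6,258.46
Total COGS = $5,496.24 + $4,447.21 + $6,258.46 = $16,201.91
Ending inventory (cost pool remaining) = $1,866.24

Ending inventory = $1,866.24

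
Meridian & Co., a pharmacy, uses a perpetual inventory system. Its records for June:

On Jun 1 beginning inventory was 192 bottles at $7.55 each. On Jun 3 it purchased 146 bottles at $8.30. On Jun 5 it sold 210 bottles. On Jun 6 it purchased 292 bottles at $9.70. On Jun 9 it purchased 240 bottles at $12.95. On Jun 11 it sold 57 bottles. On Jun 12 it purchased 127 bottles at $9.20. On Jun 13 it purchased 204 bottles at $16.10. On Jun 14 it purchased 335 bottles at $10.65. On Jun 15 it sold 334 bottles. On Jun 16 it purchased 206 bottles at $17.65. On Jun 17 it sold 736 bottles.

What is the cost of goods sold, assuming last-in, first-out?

COGS = $16,604.95

Jun 5, 210 sold [LIFO — newest first]: 146 @ $8.30 + 64 @ $7.55 = $1,695.00
Jun 11, 57 sold [LIFO — newest first]: 57 @ $12.95 = $738.15
Jun 15, 334 sold [LIFO — newest first]: 334 @ $10.65 = $3,557.10
Jun 17, 736 sold [LIFO — newest first]: 206 @ $17.65 + 1 @ $10.65 + 204 @ $16.10 + 127 @ $9.20 + 183 @ $12.95 + 15 @ $9.70 = $10,614.70
Total COGS = $1,695.00 + $738.15 + $3,557.10 + $10,614.70 = $16,604.95
Ending inventory: 128 @ $7.55 + 277 @ $9.70 = $3,653.30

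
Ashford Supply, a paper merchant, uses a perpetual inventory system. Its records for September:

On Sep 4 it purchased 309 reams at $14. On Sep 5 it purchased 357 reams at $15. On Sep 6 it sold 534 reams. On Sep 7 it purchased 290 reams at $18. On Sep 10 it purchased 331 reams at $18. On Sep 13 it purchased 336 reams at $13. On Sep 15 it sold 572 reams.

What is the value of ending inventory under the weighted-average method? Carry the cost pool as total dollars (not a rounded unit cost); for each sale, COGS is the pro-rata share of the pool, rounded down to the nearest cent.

After Sep 4: 309 on hand, pool $4,326.00 (≈ $14.0000 each)
After Sep 5: 666 on hand, pool $9,681.00 (≈ $14.5360 each)
Sep 6, sell 534: 534/666 × $9,681.00 → $7,762.24
After Sep 7: 422 on hand, pool $7,138.76 (≈ $16.9165 each)
After Sep 10: 753 on hand, pool $13,096.76 (≈ $17.3928 each)
After Sep 13: 1089 on hand, pool $17,464.76 (≈ $16.0374 each)
Sep 15, sell 572: 572/1089 × $17,464.76 → $9,173.40
Total COGS = $7,762.24 + $9,173.40 = $16,935.64
Ending inventory (cost pool remaining) = $8,291.36
Check: goods available $25,227.00 = COGS $16,935.64 + ending $8,291.36

Ending inventory = $8,291.36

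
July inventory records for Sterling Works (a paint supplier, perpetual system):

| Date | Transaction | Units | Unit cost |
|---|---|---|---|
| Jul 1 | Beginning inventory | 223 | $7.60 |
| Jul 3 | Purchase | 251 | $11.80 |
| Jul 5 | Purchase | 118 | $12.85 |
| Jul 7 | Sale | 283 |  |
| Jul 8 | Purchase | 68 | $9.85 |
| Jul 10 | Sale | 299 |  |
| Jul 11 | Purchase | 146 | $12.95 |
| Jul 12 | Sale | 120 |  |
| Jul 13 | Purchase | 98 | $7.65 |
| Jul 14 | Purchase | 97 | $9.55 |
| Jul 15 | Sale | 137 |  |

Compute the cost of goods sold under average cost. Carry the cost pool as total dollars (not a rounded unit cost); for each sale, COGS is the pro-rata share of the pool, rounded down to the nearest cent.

COGS = $8,823.18

After Jul 1: 223 on hand, pool $1,694.80 (≈ $7.6000 each)
After Jul 3: 474 on hand, pool $4,656.60 (≈ $9.8241 each)
After Jul 5: 592 on hand, pool $6,172.90 (≈ $10.4272 each)
Jul 7, sell 283: 283/592 × $6,172.90 → $2,950.89
After Jul 8: 377 on hand, pool $3,891.81 (≈ $10.3231 each)
Jul 10, sell 299: 299/377 × $3,891.81 → $3,086.60
After Jul 11: 224 on hand, pool $2,695.91 (≈ $12.0353 each)
Jul 12, sell 120: 120/224 × $2,695.91 → $1,444.23
After Jul 13: 202 on hand, pool $2,001.38 (≈ $9.9078 each)
After Jul 14: 299 on hand, pool $2,927.73 (≈ $9.7917 each)
Jul 15, sell 137: 137/299 × $2,927.73 → $1,341.46
Total COGS = $2,950.89 + $3,086.60 + $1,444.23 + $1,341.46 = $8,823.18
Ending inventory (cost pool remaining) = $1,586.27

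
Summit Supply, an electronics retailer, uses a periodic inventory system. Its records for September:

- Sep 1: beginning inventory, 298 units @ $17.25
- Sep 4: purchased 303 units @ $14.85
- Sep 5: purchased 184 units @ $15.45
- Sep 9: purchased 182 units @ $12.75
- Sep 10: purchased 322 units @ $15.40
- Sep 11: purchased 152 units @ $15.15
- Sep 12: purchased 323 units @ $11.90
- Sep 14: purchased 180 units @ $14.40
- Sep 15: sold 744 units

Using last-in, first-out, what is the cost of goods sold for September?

Sep 15, 744 sold [LIFO — newest first]: 180 @ $14.40 + 323 @ $11.90 + 152 @ $15.15 + 89 @ $15.40 = $10,109.10
Ending inventory: 298 @ $17.25 + 303 @ $14.85 + 184 @ $15.45 + 182 @ $12.75 + 233 @ $15.40 = $18,391.55
Check: goods available $28,500.65 = COGS $10,109.10 + ending $18,391.55

COGS = $10,109.10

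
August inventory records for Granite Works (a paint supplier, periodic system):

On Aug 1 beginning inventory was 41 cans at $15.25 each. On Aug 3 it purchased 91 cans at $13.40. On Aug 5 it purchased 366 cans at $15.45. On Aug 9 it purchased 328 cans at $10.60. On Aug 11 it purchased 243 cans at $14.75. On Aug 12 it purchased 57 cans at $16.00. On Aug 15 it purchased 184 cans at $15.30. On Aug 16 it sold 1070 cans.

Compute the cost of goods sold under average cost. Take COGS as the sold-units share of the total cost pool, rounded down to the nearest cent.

Aug 16, sell 1070: 1070/1310 × $18,287.60 → $14,937.20
Ending inventory (cost pool remaining) = $3,350.40
Check: goods available $18,287.60 = COGS $14,937.20 + ending $3,350.40

COGS = $14,937.20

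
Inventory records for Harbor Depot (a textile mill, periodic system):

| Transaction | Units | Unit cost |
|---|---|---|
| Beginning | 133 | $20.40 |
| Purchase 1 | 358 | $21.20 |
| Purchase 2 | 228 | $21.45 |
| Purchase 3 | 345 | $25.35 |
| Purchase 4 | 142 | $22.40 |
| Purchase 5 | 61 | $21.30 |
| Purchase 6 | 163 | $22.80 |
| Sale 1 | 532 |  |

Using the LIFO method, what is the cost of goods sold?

Sale 1 (532) [LIFO — newest first]: 163 @ $22.80 + 61 @ $21.30 + 142 @ $22.40 + 166 @ $25.35 = $12,404.60
Ending inventory: 133 @ $20.40 + 358 @ $21.20 + 228 @ $21.45 + 179 @ $25.35 = $19,731.05

COGS = $12,404.60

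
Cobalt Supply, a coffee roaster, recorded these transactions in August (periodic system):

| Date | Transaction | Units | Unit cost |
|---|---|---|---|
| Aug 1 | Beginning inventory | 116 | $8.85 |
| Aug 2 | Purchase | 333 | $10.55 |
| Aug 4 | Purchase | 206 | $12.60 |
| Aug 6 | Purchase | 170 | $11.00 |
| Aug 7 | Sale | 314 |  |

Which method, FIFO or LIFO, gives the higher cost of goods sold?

LIFO

FIFO COGS: 116 @ $8.85 + 198 @ $10.55 = $3,115.50
LIFO COGS: 170 @ $11.00 + 144 @ $12.60 = $3,684.40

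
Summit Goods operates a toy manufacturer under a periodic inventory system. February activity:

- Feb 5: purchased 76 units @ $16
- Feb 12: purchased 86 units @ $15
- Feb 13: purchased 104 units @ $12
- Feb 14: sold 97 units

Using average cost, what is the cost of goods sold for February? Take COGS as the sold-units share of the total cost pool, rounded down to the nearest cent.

COGS = $1,368.93

Feb 14, sell 97: 97/266 × $3,754.00 → $1,368.93
Ending inventory (cost pool remaining) = $2,385.07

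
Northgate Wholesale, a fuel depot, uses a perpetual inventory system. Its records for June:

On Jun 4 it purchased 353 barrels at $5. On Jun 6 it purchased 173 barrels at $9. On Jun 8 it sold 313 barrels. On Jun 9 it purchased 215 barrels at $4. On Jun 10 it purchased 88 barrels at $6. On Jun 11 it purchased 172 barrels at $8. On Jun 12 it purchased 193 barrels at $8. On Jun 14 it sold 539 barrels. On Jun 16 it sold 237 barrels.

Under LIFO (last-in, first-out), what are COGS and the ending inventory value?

Jun 8, 313 sold [LIFO — newest first]: 173 @ $9 + 140 @ $5 = $2,257
Jun 14, 539 sold [LIFO — newest first]: 193 @ $8 + 172 @ $8 + 88 @ $6 + 86 @ $4 = $3,792
Jun 16, 237 sold [LIFO — newest first]: 129 @ $4 + 108 @ $5 = $1,056
Total COGS = $2,257 + $3,792 + $1,056 = $7,105
Ending inventory: 105 @ $5 = $525
Check: goods available $7,630 = COGS $7,105 + ending $525

COGS = $7,105; ending inventory = $525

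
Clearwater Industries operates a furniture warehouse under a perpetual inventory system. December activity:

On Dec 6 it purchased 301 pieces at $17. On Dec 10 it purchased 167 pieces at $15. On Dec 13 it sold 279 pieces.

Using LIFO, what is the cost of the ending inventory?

Ending inventory = $3,213

Dec 13, 279 sold [LIFO — newest first]: 167 @ $15 + 112 @ $17 = $4,409
Ending inventory: 189 @ $17 = $3,213
Check: goods available $7,622 = COGS $4,409 + ending $3,213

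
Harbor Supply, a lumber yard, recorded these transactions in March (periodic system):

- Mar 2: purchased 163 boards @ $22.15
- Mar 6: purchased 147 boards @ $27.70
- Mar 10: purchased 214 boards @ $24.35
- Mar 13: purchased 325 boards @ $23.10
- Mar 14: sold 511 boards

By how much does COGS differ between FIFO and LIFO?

FIFO COGS: 163 @ $22.15 + 147 @ $27.70 + 201 @ $24.35 = $12,576.70
LIFO COGS: 325 @ $23.10 + 186 @ $24.35 = $12,036.60
Difference = |$12,576.70 − $12,036.60| = $540.10

$540.10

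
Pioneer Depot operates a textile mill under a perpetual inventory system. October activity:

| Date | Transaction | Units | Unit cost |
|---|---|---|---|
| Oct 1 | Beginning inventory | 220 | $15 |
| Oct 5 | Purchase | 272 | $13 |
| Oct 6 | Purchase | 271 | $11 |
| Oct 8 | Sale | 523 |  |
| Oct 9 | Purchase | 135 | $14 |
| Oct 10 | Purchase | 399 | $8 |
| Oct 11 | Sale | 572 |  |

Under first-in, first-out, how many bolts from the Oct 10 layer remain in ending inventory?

202

Oct 8, 523 sold [FIFO — oldest first]: 220 @ $15 + 272 @ $13 + 31 @ $11 = $7,177
Oct 11, 572 sold [FIFO — oldest first]: 240 @ $11 + 135 @ $14 + 197 @ $8 = $6,106
Total COGS = $7,177 + $6,106 = $13,283
Ending inventory: 202 @ $8 = $1,616
Check: goods available $14,899 = COGS $13,283 + ending $1,616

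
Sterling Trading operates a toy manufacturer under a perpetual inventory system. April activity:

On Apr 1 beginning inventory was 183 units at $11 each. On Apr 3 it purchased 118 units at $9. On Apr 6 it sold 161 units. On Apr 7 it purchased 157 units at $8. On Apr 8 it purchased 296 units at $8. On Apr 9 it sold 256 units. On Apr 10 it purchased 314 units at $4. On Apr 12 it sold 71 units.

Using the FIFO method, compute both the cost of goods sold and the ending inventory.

Apr 6, 161 sold [FIFO — oldest first]: 161 @ $11 = $1,771
Apr 9, 256 sold [FIFO — oldest first]: 22 @ $11 + 118 @ $9 + 116 @ $8 = $2,232
Apr 12, 71 sold [FIFO — oldest first]: 41 @ $8 + 30 @ $8 = $568
Total COGS = $1,771 + $2,232 + $568 = $4,571
Ending inventory: 266 @ $8 + 314 @ $4 = $3,384

COGS = $4,571; ending inventory = $3,384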